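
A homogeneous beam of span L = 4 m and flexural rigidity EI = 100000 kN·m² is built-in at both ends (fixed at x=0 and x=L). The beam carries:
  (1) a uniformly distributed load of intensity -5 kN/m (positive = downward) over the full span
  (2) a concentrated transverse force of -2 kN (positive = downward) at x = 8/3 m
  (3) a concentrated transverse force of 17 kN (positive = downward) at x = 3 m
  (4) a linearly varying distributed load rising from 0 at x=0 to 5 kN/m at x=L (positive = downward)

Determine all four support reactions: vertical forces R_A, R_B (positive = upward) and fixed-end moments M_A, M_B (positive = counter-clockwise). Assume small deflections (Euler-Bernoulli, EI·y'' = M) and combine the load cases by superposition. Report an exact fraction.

Load 1 — uniform load w=-5 kN/m over full span:
  R_A = wL/2 = (-5)·4/2 = -10 kN
  M_A = wL²/12 = (-5)·4²/12 = -20/3 kN·m
  R_B = wL/2 = (-5)·4/2 = -10 kN
  M_B = -wL²/12 = -(-5)·4²/12 = 20/3 kN·m
Load 2 — point force P=-2 kN at a=8/3 m (b=L-a=4/3):
  R_A = Pb²(3a+b)/L³ = (-2)·(4/3)²·(3·(8/3)+(4/3))/4³ = -14/27 kN
  M_A = Pab²/L² = (-2)·(8/3)·(4/3)²/4² = -16/27 kN·m
  R_B = Pa²(a+3b)/L³ = (-2)·(8/3)²·((8/3)+3·(4/3))/4³ = -40/27 kN
  M_B = -Pa²b/L² = -(-2)·(8/3)²·(4/3)/4² = 32/27 kN·m
Load 3 — point force P=17 kN at a=3 m (b=L-a=1):
  R_A = Pb²(3a+b)/L³ = 17·1²·(3·3+1)/4³ = 85/32 kN
  M_A = Pab²/L² = 17·3·1²/4² = 51/16 kN·m
  R_B = Pa²(a+3b)/L³ = 17·3²·(3+3·1)/4³ = 459/32 kN
  M_B = -Pa²b/L² = -17·3²·1/4² = -153/16 kN·m
Load 4 — triangular load w₀=5 kN/m (0→w₀ over full span):
  R_A = 3w₀L/20 = 3·5·4/20 = 3 kN
  M_A = w₀L²/30 = 5·4²/30 = 8/3 kN·m
  R_B = 7w₀L/20 = 7·5·4/20 = 7 kN
  M_B = -w₀L²/20 = -5·4²/20 = -4 kN·m
Superposition: R_A = -4201/864 kN, M_A = -607/432 kN·m, R_B = 8521/864 kN, M_B = -2467/432 kN·m

R_A = -4201/864 kN, M_A = -607/432 kN·m, R_B = 8521/864 kN, M_B = -2467/432 kN·m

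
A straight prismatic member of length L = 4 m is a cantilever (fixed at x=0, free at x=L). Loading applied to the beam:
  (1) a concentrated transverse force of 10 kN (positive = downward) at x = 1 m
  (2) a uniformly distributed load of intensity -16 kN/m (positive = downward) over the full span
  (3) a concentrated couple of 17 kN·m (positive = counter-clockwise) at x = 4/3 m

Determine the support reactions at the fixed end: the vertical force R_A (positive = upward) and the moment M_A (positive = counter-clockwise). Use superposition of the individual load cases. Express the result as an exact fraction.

Load 1 — point force P=10 kN at a=1 m (b=L-a=3):
  R_A = P = 10 kN
  M_A = Pa = 10·1 = 10 kN·m
Load 2 — uniform load w=-16 kN/m over full span:
  R_A = wL = (-16)·4 = -64 kN
  M_A = wL²/2 = (-16)·4²/2 = -128 kN·m
Load 3 — applied couple M₀=17 kN·m at a=4/3 m (b=L-a=8/3):
  R_A = 0 kN
  M_A = -M₀ = -17 kN·m
Superposition: R_A = -54 kN, M_A = -135 kN·m

R_A = -54 kN, M_A = -135 kN·m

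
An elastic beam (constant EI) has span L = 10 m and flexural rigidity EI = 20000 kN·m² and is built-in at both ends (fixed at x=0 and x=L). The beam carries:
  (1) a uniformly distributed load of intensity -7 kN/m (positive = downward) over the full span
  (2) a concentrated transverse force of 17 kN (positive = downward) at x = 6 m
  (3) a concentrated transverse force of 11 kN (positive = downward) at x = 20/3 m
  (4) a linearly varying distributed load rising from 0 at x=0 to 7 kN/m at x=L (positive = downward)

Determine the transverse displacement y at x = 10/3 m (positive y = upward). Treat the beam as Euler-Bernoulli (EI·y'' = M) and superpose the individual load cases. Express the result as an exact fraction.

Load 1 — uniform load w=-7 kN/m over full span:
  y_1 = -wx²(L-x)²/(24EI) = -(-7)·(10/3)²·(10-(10/3))²/(24·20000) = 7/972 m
Load 2 — point force P=17 kN at a=6 m (b=L-a=4):
  y_2 = -Pb²x²(3aL-(3a+b)x)/(6L³EI)  [x≤a] = -17·4²·(10/3)²·(3·6·10-(3·6+4)·(10/3))/(6·10³·20000) = -136/50625 m
Load 3 — point force P=11 kN at a=20/3 m (b=L-a=10/3):
  y_3 = -Pb²x²(3aL-(3a+b)x)/(6L³EI)  [x≤a] = -11·(10/3)²·(10/3)²·(3·(20/3)·10-(3·(20/3)+(10/3))·(10/3))/(6·10³·20000) = -121/87480 m
Load 4 — triangular load w₀=7 kN/m (0→w₀ over full span):
  y_4 = -w₀x²(L-x)²(x+2L)/(120LEI) = -7·(10/3)²·(10-(10/3))²·((10/3)+2·10)/(120·10·20000) = -49/14580 m
Superposition: y = Σ y_i = -2501/10935000 m ≈ -0.000229 m

y(10/3) = -2501/10935000 m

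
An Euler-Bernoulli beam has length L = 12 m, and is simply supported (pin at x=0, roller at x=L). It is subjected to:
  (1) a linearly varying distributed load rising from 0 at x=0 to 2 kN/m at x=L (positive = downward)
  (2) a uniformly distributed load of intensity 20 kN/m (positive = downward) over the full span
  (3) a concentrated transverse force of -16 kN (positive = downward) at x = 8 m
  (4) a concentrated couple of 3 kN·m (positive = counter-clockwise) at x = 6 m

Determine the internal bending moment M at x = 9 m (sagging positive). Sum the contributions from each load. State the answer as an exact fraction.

Load 1 — triangular load w₀=2 kN/m (0→w₀ over full span):
  M_1 = w₀Lx/6 - w₀x³/(6L) = 2·12·9/6 - 2·9³/(6·12) = 63/4 kN·m
Load 2 — uniform load w=20 kN/m over full span:
  M_2 = wx(L-x)/2 = 20·9·(12-9)/2 = 270 kN·m
Load 3 — point force P=-16 kN at a=8 m (b=L-a=4):
  M_3 = Pa(L-x)/L  [x>a] = (-16)·8·(12-9)/12 = -32 kN·m
Load 4 — applied couple M₀=3 kN·m at a=6 m (b=L-a=6):
  M_4 = M₀x/L - M₀  [x>a] = 3·9/12 - 3 = -3/4 kN·m
Superposition: M = Σ M_i = 253 kN·m ≈ 253.000000 kN·m

M(9) = 253 kN·m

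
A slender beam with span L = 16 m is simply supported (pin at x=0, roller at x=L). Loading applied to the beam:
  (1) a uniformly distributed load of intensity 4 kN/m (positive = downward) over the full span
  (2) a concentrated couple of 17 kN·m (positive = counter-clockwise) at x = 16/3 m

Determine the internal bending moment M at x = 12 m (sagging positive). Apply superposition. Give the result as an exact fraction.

M(12) = 367/4 kN·m

Load 1 — uniform load w=4 kN/m over full span:
  M_1 = wx(L-x)/2 = 4·12·(16-12)/2 = 96 kN·m
Load 2 — applied couple M₀=17 kN·m at a=16/3 m (b=L-a=32/3):
  M_2 = M₀x/L - M₀  [x>a] = 17·12/16 - 17 = -17/4 kN·m
Superposition: M = Σ M_i = 367/4 kN·m ≈ 91.750000 kN·m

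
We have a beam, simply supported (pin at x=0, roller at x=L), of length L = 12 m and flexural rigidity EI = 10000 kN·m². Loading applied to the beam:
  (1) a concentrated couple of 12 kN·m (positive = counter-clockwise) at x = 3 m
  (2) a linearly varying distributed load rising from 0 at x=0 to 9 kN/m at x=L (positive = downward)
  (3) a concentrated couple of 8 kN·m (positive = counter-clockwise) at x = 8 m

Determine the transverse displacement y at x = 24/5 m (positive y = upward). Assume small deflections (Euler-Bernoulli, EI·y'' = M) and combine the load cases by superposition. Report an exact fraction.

Load 1 — applied couple M₀=12 kN·m at a=3 m (b=L-a=9):
  y_1 = (M₀x³/(6L)-M₀(x-a)²/2+C₁x)/EI  [x>a] with C₁=M₀(3b²-L²)/(6L)=33/2 = (12·(24/5)³/(6·12)-12·((24/5)-3)²/2+(33/2)·(24/5))/10000 = 4887/625000 m
Load 2 — triangular load w₀=9 kN/m (0→w₀ over full span):
  y_2 = -w₀x(7L⁴-10L²x²+3x⁴)/(360LEI) = -9·(24/5)·(7·12⁴-10·12²·(24/5)²+3·(24/5)⁴)/(360·12·10000) = -1109052/9765625 m
Load 3 — applied couple M₀=8 kN·m at a=8 m (b=L-a=4):
  y_3 = (M₀x³/(6L)+C₁x)/EI  [x≤a] with C₁=M₀(3b²-L²)/(6L)=-32/3 = (8·(24/5)³/(6·12)+(-32/3)·(24/5))/10000 = -304/78125 m
Superposition: y = Σ y_i = -8565541/78125000 m ≈ -0.109639 m

y(24/5) = -8565541/78125000 m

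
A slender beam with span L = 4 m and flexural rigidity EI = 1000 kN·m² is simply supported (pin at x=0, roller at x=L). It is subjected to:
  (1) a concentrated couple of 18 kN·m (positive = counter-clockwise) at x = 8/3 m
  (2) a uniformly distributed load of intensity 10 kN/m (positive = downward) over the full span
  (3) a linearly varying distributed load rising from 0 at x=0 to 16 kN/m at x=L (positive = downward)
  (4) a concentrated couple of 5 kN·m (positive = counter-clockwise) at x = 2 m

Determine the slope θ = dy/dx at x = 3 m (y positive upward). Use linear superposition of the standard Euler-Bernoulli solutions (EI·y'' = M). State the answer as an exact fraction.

θ(3) = 14027/360000 rad

Load 1 — applied couple M₀=18 kN·m at a=8/3 m (b=L-a=4/3):
  θ_1 = (M₀x²/(2L)-M₀(x-a)+C₁)/EI  [x>a] with C₁=M₀(3b²-L²)/(6L)=-8 = (18·3²/(2·4)-18·(3-(8/3))+(-8))/1000 = 1/160 rad
Load 2 — uniform load w=10 kN/m over full span:
  θ_2 = -w(L³-6Lx²+4x³)/(24EI) = -10·(4³-6·4·3²+4·3³)/(24·1000) = 11/600 rad
Load 3 — triangular load w₀=16 kN/m (0→w₀ over full span):
  θ_3 = -w₀(7L⁴-30L²x²+15x⁴)/(360LEI) = -16·(7·4⁴-30·4²·3²+15·3⁴)/(360·4·1000) = 1313/90000 rad
Load 4 — applied couple M₀=5 kN·m at a=2 m (b=L-a=2):
  θ_4 = (M₀x²/(2L)-M₀(x-a)+C₁)/EI  [x>a] with C₁=M₀(3b²-L²)/(6L)=-5/6 = (5·3²/(2·4)-5·(3-2)+(-5/6))/1000 = -1/4800 rad
Superposition: θ = Σ θ_i = 14027/360000 rad ≈ 0.038964 rad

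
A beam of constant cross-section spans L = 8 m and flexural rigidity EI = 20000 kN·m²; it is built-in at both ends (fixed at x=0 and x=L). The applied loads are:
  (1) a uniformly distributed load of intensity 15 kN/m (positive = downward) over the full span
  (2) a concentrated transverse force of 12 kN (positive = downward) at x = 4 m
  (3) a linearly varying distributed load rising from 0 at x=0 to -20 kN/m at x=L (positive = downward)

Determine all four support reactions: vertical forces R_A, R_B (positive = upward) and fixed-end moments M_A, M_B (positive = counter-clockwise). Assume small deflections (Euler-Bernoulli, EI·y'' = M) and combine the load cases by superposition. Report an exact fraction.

R_A = 42 kN, M_A = 148/3 kN·m, R_B = 10 kN, M_B = -28 kN·m

Load 1 — uniform load w=15 kN/m over full span:
  R_A = wL/2 = 15·8/2 = 60 kN
  M_A = wL²/12 = 15·8²/12 = 80 kN·m
  R_B = wL/2 = 15·8/2 = 60 kN
  M_B = -wL²/12 = -15·8²/12 = -80 kN·m
Load 2 — point force P=12 kN at a=4 m (b=L-a=4):
  R_A = Pb²(3a+b)/L³ = 12·4²·(3·4+4)/8³ = 6 kN
  M_A = Pab²/L² = 12·4·4²/8² = 12 kN·m
  R_B = Pa²(a+3b)/L³ = 12·4²·(4+3·4)/8³ = 6 kN
  M_B = -Pa²b/L² = -12·4²·4/8² = -12 kN·m
Load 3 — triangular load w₀=-20 kN/m (0→w₀ over full span):
  R_A = 3w₀L/20 = 3·(-20)·8/20 = -24 kN
  M_A = w₀L²/30 = (-20)·8²/30 = -128/3 kN·m
  R_B = 7w₀L/20 = 7·(-20)·8/20 = -56 kN
  M_B = -w₀L²/20 = -(-20)·8²/20 = 64 kN·m
Superposition: R_A = 42 kN, M_A = 148/3 kN·m, R_B = 10 kN, M_B = -28 kN·m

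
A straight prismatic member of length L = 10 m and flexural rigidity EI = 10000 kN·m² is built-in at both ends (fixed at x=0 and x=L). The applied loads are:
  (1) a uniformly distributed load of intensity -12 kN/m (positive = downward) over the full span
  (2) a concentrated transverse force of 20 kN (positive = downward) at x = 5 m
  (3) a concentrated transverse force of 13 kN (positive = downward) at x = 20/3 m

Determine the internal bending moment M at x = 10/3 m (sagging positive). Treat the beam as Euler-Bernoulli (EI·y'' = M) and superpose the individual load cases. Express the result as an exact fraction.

Load 1 — uniform load w=-12 kN/m over full span:
  M_1 = wLx/2 - wL²/12 - wx²/2 = (-12)·10·(10/3)/2 - (-12)·10²/12 - (-12)·(10/3)²/2 = -100/3 kN·m
Load 2 — point force P=20 kN at a=5 m (b=L-a=5):
  M_2 = Pb²(3a+b)x/L³ - Pab²/L²  [x≤a] = 20·5²·(3·5+5)·(10/3)/10³ - 20·5·5²/10² = 25/3 kN·m
Load 3 — point force P=13 kN at a=20/3 m (b=L-a=10/3):
  M_3 = Pb²(3a+b)x/L³ - Pab²/L²  [x≤a] = 13·(10/3)²·(3·(20/3)+(10/3))·(10/3)/10³ - 13·(20/3)·(10/3)²/10² = 130/81 kN·m
Superposition: M = Σ M_i = -1895/81 kN·m ≈ -23.395062 kN·m

M(10/3) = -1895/81 kN·m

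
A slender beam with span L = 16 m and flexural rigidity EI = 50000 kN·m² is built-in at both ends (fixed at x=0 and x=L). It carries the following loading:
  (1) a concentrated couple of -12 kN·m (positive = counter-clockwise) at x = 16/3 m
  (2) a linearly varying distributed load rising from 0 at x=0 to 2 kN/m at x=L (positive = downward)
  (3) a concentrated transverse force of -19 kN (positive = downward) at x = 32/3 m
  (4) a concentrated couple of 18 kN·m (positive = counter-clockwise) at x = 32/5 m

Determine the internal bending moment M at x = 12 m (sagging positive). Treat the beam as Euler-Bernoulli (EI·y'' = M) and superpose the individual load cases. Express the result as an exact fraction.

M(12) = -5026/675 kN·m

Load 1 — applied couple M₀=-12 kN·m at a=16/3 m (b=L-a=32/3):
  M_1 = R_Ax - M_A - M₀  [x>a] with R_A=-1, M_A=0 = (-1)·12 - 0 - (-12) = 0 kN·m
Load 2 — triangular load w₀=2 kN/m (0→w₀ over full span):
  M_2 = 3w₀Lx/20 - w₀L²/30 - w₀x³/(6L) = 3·2·16·12/20 - 2·16²/30 - 2·12³/(6·16) = 68/15 kN·m
Load 3 — point force P=-19 kN at a=32/3 m (b=L-a=16/3):
  M_3 = Pa²(a+3b)(L-x)/L³ - Pa²b/L²  [x>a] = (-19)·(32/3)²·((32/3)+3·(16/3))·(16-12)/16³ - (-19)·(32/3)²·(16/3)/16² = -304/27 kN·m
Load 4 — applied couple M₀=18 kN·m at a=32/5 m (b=L-a=48/5):
  M_4 = R_Ax - M_A - M₀  [x>a] with R_A=81/50, M_A=54/25 = (81/50)·12 - (54/25) - 18 = -18/25 kN·m
Superposition: M = Σ M_i = -5026/675 kN·m ≈ -7.445926 kN·m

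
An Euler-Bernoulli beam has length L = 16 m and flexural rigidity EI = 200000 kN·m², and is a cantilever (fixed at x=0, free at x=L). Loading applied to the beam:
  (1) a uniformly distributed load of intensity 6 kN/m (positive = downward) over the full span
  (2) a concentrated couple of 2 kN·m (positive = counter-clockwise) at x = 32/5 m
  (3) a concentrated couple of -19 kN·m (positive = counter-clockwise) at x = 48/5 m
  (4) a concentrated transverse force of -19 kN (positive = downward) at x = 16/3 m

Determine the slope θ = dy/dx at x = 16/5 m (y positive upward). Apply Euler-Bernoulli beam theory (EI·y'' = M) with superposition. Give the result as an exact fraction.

Load 1 — uniform load w=6 kN/m over full span:
  θ_1 = -wx(x²-3Lx+3L²)/(6EI) = -6·(16/5)·((16/5)²-3·16·(16/5)+3·16²)/(6·200000) = -3904/390625 rad
Load 2 — applied couple M₀=2 kN·m at a=32/5 m (b=L-a=48/5):
  θ_2 = M₀x/EI  [x≤a] = 2·(16/5)/200000 = 1/31250 rad
Load 3 — applied couple M₀=-19 kN·m at a=48/5 m (b=L-a=32/5):
  θ_3 = M₀x/EI  [x≤a] = (-19)·(16/5)/200000 = -19/62500 rad
Load 4 — point force P=-19 kN at a=16/3 m (b=L-a=32/3):
  θ_4 = -Px(2a-x)/(2EI)  [x≤a] = -(-19)·(16/5)·(2·(16/3)-(16/5))/(2·200000) = 266/234375 rad
Superposition: θ = Σ θ_i = -42803/4687500 rad ≈ -0.009131 rad

θ(16/5) = -42803/4687500 rad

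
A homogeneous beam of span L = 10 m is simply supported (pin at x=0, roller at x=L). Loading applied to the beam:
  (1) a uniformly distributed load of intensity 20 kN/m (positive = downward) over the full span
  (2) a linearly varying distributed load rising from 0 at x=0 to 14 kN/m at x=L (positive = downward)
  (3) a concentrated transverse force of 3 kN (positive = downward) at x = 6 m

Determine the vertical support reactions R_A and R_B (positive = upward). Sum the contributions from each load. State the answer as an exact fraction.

Load 1 — uniform load w=20 kN/m over full span:
  R_A = wL/2 = 20·10/2 = 100 kN
  R_B = wL/2 = 20·10/2 = 100 kN
Load 2 — triangular load w₀=14 kN/m (0→w₀ over full span):
  R_A = w₀L/6 = 14·10/6 = 70/3 kN
  R_B = w₀L/3 = 14·10/3 = 140/3 kN
Load 3 — point force P=3 kN at a=6 m (b=L-a=4):
  R_A = Pb/L = 3·4/10 = 6/5 kN
  R_B = Pa/L = 3·6/10 = 9/5 kN
Superposition: R_A = 1868/15 kN, R_B = 2227/15 kN

R_A = 1868/15 kN, R_B = 2227/15 kN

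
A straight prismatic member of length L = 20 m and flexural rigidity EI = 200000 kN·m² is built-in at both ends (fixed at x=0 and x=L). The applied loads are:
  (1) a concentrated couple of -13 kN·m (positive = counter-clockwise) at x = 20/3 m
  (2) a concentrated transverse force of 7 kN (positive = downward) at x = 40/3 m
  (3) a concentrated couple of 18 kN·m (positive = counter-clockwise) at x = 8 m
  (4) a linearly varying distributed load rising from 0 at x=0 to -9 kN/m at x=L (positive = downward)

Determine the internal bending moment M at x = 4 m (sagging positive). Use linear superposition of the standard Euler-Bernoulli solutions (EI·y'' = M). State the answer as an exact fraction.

M(4) = 14902/1125 kN·m

Load 1 — applied couple M₀=-13 kN·m at a=20/3 m (b=L-a=40/3):
  M_1 = R_Ax - M_A  [x≤a] with R_A=-13/15, M_A=0 = (-13/15)·4 - 0 = -52/15 kN·m
Load 2 — point force P=7 kN at a=40/3 m (b=L-a=20/3):
  M_2 = Pb²(3a+b)x/L³ - Pab²/L²  [x≤a] = 7·(20/3)²·(3·(40/3)+(20/3))·4/20³ - 7·(40/3)·(20/3)²/20² = -28/9 kN·m
Load 3 — applied couple M₀=18 kN·m at a=8 m (b=L-a=12):
  M_3 = R_Ax - M_A  [x≤a] with R_A=162/125, M_A=54/25 = (162/125)·4 - (54/25) = 378/125 kN·m
Load 4 — triangular load w₀=-9 kN/m (0→w₀ over full span):
  M_4 = 3w₀Lx/20 - w₀L²/30 - w₀x³/(6L) = 3·(-9)·20·4/20 - (-9)·20²/30 - (-9)·4³/(6·20) = 84/5 kN·m
Superposition: M = Σ M_i = 14902/1125 kN·m ≈ 13.246222 kN·m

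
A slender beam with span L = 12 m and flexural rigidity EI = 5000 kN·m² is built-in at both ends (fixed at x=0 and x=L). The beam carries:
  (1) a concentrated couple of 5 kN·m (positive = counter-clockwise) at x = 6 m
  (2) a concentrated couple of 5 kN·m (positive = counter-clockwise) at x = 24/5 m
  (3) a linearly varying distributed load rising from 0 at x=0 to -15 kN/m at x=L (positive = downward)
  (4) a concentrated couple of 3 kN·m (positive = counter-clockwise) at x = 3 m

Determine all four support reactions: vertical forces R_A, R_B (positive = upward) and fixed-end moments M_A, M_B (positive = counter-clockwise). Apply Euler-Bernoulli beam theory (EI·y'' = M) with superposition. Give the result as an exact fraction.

R_A = -4079/160 kN, M_A = -5657/80 kN·m, R_B = -10321/160 kN, M_B = 8943/80 kN·m

Load 1 — applied couple M₀=5 kN·m at a=6 m (b=L-a=6):
  R_A = 6M₀ab/L³ = 6·5·6·6/12³ = 5/8 kN
  M_A = M₀b(2a-b)/L² = 5·6·(2·6-6)/12² = 5/4 kN·m
  R_B = -6M₀ab/L³ = -6·5·6·6/12³ = -5/8 kN
  M_B = M₀a(2b-a)/L² = 5·6·(2·6-6)/12² = 5/4 kN·m
Load 2 — applied couple M₀=5 kN·m at a=24/5 m (b=L-a=36/5):
  R_A = 6M₀ab/L³ = 6·5·(24/5)·(36/5)/12³ = 3/5 kN
  M_A = M₀b(2a-b)/L² = 5·(36/5)·(2·(24/5)-(36/5))/12² = 3/5 kN·m
  R_B = -6M₀ab/L³ = -6·5·(24/5)·(36/5)/12³ = -3/5 kN
  M_B = M₀a(2b-a)/L² = 5·(24/5)·(2·(36/5)-(24/5))/12² = 8/5 kN·m
Load 3 — triangular load w₀=-15 kN/m (0→w₀ over full span):
  R_A = 3w₀L/20 = 3·(-15)·12/20 = -27 kN
  M_A = w₀L²/30 = (-15)·12²/30 = -72 kN·m
  R_B = 7w₀L/20 = 7·(-15)·12/20 = -63 kN
  M_B = -w₀L²/20 = -(-15)·12²/20 = 108 kN·m
Load 4 — applied couple M₀=3 kN·m at a=3 m (b=L-a=9):
  R_A = 6M₀ab/L³ = 6·3·3·9/12³ = 9/32 kN
  M_A = M₀b(2a-b)/L² = 3·9·(2·3-9)/12² = -9/16 kN·m
  R_B = -6M₀ab/L³ = -6·3·3·9/12³ = -9/32 kN
  M_B = M₀a(2b-a)/L² = 3·3·(2·9-3)/12² = 15/16 kN·m
Superposition: R_A = -4079/160 kN, M_A = -5657/80 kN·m, R_B = -10321/160 kN, M_B = 8943/80 kN·m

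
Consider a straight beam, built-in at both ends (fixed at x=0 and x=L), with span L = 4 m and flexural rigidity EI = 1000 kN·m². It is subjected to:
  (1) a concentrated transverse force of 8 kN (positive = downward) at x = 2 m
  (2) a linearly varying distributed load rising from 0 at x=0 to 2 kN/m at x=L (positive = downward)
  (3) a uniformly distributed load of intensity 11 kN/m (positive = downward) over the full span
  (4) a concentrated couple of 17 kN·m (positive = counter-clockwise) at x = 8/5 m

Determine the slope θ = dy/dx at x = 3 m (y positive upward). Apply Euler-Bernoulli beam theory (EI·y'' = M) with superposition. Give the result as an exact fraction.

θ(3) = 2253/400000 rad

Load 1 — point force P=8 kN at a=2 m (b=L-a=2):
  θ_1 = Pa²(L-x)(2bL-(3b+a)(L-x))/(2L³EI)  [x>a] = 8·2²·(4-3)·(2·2·4-(3·2+2)·(4-3))/(2·4³·1000) = 1/500 rad
Load 2 — triangular load w₀=2 kN/m (0→w₀ over full span):
  θ_2 = -w₀(2x(L-x)(L-2x)(x+2L)+x²(L-x)²)/(120LEI) = -2·(2·3·(4-3)·(4-2·3)·(3+2·4)+3²·(4-3)²)/(120·4·1000) = 41/80000 rad
Load 3 — uniform load w=11 kN/m over full span:
  θ_3 = -wx(L-x)(L-2x)/(12EI) = -11·3·(4-3)·(4-2·3)/(12·1000) = 11/2000 rad
Load 4 — applied couple M₀=17 kN·m at a=8/5 m (b=L-a=12/5):
  θ_4 = (R_Ax²/2 - M_Ax - M₀(x-a))/EI  [x>a] with R_A=153/25, M_A=51/25 = ((153/25)·3²/2 - (51/25)·3 - 17·(3-(8/5)))/1000 = -119/50000 rad
Superposition: θ = Σ θ_i = 2253/400000 rad ≈ 0.005633 rad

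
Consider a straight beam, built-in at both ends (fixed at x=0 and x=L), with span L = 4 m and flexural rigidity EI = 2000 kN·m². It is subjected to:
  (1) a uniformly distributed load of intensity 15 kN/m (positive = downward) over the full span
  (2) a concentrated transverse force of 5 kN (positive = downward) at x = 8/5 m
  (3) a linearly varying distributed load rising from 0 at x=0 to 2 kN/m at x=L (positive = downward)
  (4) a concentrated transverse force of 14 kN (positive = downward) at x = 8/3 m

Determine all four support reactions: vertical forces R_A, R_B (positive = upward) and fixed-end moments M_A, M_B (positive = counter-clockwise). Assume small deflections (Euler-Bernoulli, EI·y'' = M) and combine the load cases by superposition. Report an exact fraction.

Load 1 — uniform load w=15 kN/m over full span:
  R_A = wL/2 = 15·4/2 = 30 kN
  M_A = wL²/12 = 15·4²/12 = 20 kN·m
  R_B = wL/2 = 15·4/2 = 30 kN
  M_B = -wL²/12 = -15·4²/12 = -20 kN·m
Load 2 — point force P=5 kN at a=8/5 m (b=L-a=12/5):
  R_A = Pb²(3a+b)/L³ = 5·(12/5)²·(3·(8/5)+(12/5))/4³ = 81/25 kN
  M_A = Pab²/L² = 5·(8/5)·(12/5)²/4² = 72/25 kN·m
  R_B = Pa²(a+3b)/L³ = 5·(8/5)²·((8/5)+3·(12/5))/4³ = 44/25 kN
  M_B = -Pa²b/L² = -5·(8/5)²·(12/5)/4² = -48/25 kN·m
Load 3 — triangular load w₀=2 kN/m (0→w₀ over full span):
  R_A = 3w₀L/20 = 3·2·4/20 = 6/5 kN
  M_A = w₀L²/30 = 2·4²/30 = 16/15 kN·m
  R_B = 7w₀L/20 = 7·2·4/20 = 14/5 kN
  M_B = -w₀L²/20 = -2·4²/20 = -8/5 kN·m
Load 4 — point force P=14 kN at a=8/3 m (b=L-a=4/3):
  R_A = Pb²(3a+b)/L³ = 14·(4/3)²·(3·(8/3)+(4/3))/4³ = 98/27 kN
  M_A = Pab²/L² = 14·(8/3)·(4/3)²/4² = 112/27 kN·m
  R_B = Pa²(a+3b)/L³ = 14·(8/3)²·((8/3)+3·(4/3))/4³ = 280/27 kN
  M_B = -Pa²b/L² = -14·(8/3)²·(4/3)/4² = -224/27 kN·m
Superposition: R_A = 25697/675 kN, M_A = 18964/675 kN·m, R_B = 30328/675 kN, M_B = -21476/675 kN·m

R_A = 25697/675 kN, M_A = 18964/675 kN·m, R_B = 30328/675 kN, M_B = -21476/675 kN·m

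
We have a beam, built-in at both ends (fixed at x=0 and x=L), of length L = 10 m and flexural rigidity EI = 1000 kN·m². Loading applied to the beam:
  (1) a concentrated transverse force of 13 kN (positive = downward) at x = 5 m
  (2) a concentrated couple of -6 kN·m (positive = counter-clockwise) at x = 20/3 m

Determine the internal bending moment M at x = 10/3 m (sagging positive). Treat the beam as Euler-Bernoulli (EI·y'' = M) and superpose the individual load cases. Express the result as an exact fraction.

Load 1 — point force P=13 kN at a=5 m (b=L-a=5):
  M_1 = Pb²(3a+b)x/L³ - Pab²/L²  [x≤a] = 13·5²·(3·5+5)·(10/3)/10³ - 13·5·5²/10² = 65/12 kN·m
Load 2 — applied couple M₀=-6 kN·m at a=20/3 m (b=L-a=10/3):
  M_2 = R_Ax - M_A  [x≤a] with R_A=-4/5, M_A=-2 = (-4/5)·(10/3) - (-2) = -2/3 kN·m
Superposition: M = Σ M_i = 19/4 kN·m ≈ 4.750000 kN·m

M(10/3) = 19/4 kN·m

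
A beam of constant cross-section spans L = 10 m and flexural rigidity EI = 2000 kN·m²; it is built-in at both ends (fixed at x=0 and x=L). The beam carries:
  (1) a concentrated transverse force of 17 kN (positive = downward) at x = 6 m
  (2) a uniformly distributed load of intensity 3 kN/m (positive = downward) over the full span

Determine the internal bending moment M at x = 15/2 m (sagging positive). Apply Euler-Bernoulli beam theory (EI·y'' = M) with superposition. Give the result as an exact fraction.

M(15/2) = 1237/200 kN·m

Load 1 — point force P=17 kN at a=6 m (b=L-a=4):
  M_1 = Pa²(a+3b)(L-x)/L³ - Pa²b/L²  [x>a] = 17·6²·(6+3·4)·(10-(15/2))/10³ - 17·6²·4/10² = 153/50 kN·m
Load 2 — uniform load w=3 kN/m over full span:
  M_2 = wLx/2 - wL²/12 - wx²/2 = 3·10·(15/2)/2 - 3·10²/12 - 3·(15/2)²/2 = 25/8 kN·m
Superposition: M = Σ M_i = 1237/200 kN·m ≈ 6.185000 kN·m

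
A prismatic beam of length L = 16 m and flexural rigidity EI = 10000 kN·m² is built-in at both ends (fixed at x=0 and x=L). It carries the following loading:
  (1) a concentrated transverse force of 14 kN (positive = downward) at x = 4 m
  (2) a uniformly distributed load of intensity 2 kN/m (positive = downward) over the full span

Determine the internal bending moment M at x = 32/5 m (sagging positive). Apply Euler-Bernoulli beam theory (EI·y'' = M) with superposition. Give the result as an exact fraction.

M(32/5) = 4391/150 kN·m

Load 1 — point force P=14 kN at a=4 m (b=L-a=12):
  M_1 = Pa²(a+3b)(L-x)/L³ - Pa²b/L²  [x>a] = 14·4²·(4+3·12)·(16-(32/5))/16³ - 14·4²·12/16² = 21/2 kN·m
Load 2 — uniform load w=2 kN/m over full span:
  M_2 = wLx/2 - wL²/12 - wx²/2 = 2·16·(32/5)/2 - 2·16²/12 - 2·(32/5)²/2 = 1408/75 kN·m
Superposition: M = Σ M_i = 4391/150 kN·m ≈ 29.273333 kN·m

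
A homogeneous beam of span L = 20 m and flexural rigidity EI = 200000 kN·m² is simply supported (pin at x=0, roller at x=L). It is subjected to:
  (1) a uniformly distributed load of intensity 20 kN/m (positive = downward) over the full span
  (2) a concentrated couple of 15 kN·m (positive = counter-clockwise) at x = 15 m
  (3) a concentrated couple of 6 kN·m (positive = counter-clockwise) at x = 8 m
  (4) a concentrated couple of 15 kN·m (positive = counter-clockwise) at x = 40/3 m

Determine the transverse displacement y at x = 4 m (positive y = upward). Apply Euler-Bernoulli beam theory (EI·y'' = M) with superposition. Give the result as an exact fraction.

y(4) = -250169/2000000 m

Load 1 — uniform load w=20 kN/m over full span:
  y_1 = -wx(L³-2Lx²+x³)/(24EI) = -20·4·(20³-2·20·4²+4³)/(24·200000) = -232/1875 m
Load 2 — applied couple M₀=15 kN·m at a=15 m (b=L-a=5):
  y_2 = (M₀x³/(6L)+C₁x)/EI  [x≤a] with C₁=M₀(3b²-L²)/(6L)=-325/8 = (15·4³/(6·20)+(-325/8)·4)/200000 = -309/400000 m
Load 3 — applied couple M₀=6 kN·m at a=8 m (b=L-a=12):
  y_3 = (M₀x³/(6L)+C₁x)/EI  [x≤a] with C₁=M₀(3b²-L²)/(6L)=8/5 = (6·4³/(6·20)+(8/5)·4)/200000 = 3/62500 m
Load 4 — applied couple M₀=15 kN·m at a=40/3 m (b=L-a=20/3):
  y_4 = (M₀x³/(6L)+C₁x)/EI  [x≤a] with C₁=M₀(3b²-L²)/(6L)=-100/3 = (15·4³/(6·20)+(-100/3)·4)/200000 = -47/75000 m
Superposition: y = Σ y_i = -250169/2000000 m ≈ -0.125084 m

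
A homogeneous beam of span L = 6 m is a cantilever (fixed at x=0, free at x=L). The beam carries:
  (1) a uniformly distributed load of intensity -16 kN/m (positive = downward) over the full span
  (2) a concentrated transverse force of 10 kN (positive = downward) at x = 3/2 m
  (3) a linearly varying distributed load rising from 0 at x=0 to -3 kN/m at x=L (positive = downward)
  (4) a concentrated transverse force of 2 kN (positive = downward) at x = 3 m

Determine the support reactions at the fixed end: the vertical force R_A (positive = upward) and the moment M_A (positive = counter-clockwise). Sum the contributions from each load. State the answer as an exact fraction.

Load 1 — uniform load w=-16 kN/m over full span:
  R_A = wL = (-16)·6 = -96 kN
  M_A = wL²/2 = (-16)·6²/2 = -288 kN·m
Load 2 — point force P=10 kN at a=3/2 m (b=L-a=9/2):
  R_A = P = 10 kN
  M_A = Pa = 10·(3/2) = 15 kN·m
Load 3 — triangular load w₀=-3 kN/m (0→w₀ over full span):
  R_A = w₀L/2 = (-3)·6/2 = -9 kN
  M_A = w₀L²/3 = (-3)·6²/3 = -36 kN·m
Load 4 — point force P=2 kN at a=3 m (b=L-a=3):
  R_A = P = 2 kN
  M_A = Pa = 2·3 = 6 kN·m
Superposition: R_A = -93 kN, M_A = -303 kN·m

R_A = -93 kN, M_A = -303 kN·m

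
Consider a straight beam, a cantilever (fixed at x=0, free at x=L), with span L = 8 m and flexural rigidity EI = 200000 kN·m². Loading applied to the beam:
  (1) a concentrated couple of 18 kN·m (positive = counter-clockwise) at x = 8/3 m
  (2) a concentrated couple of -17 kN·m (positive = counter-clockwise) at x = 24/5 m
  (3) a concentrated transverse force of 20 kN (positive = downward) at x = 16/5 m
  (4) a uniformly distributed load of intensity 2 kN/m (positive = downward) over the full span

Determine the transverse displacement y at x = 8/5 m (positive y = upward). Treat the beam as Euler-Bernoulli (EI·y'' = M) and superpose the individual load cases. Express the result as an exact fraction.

Load 1 — applied couple M₀=18 kN·m at a=8/3 m (b=L-a=16/3):
  y_1 = M₀x²/(2EI)  [x≤a] = 18·(8/5)²/(2·200000) = 9/78125 m
Load 2 — applied couple M₀=-17 kN·m at a=24/5 m (b=L-a=16/5):
  y_2 = M₀x²/(2EI)  [x≤a] = (-17)·(8/5)²/(2·200000) = -17/156250 m
Load 3 — point force P=20 kN at a=16/5 m (b=L-a=24/5):
  y_3 = -Px²(3a-x)/(6EI)  [x≤a] = -20·(8/5)²·(3·(16/5)-(8/5))/(6·200000) = -16/46875 m
Load 4 — uniform load w=2 kN/m over full span:
  y_4 = -wx²(x²-4Lx+6L²)/(24EI) = -2·(8/5)²·((8/5)²-4·8·(8/5)+6·8²)/(24·200000) = -2096/5859375 m
Superposition: y = Σ y_i = -8117/11718750 m ≈ -0.000693 m

y(8/5) = -8117/11718750 m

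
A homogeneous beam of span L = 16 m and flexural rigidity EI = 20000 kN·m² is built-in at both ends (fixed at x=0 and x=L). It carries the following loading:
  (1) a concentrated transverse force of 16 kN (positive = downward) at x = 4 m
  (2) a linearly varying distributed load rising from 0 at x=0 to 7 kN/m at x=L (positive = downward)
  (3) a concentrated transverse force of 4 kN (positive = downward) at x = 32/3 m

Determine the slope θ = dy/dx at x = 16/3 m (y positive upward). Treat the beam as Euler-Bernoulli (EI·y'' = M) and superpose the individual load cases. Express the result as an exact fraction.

Load 1 — point force P=16 kN at a=4 m (b=L-a=12):
  θ_1 = Pa²(L-x)(2bL-(3b+a)(L-x))/(2L³EI)  [x>a] = 16·4²·(16-(16/3))·(2·12·16-(3·12+4)·(16-(16/3)))/(2·16³·20000) = -4/5625 rad
Load 2 — triangular load w₀=7 kN/m (0→w₀ over full span):
  θ_2 = -w₀(2x(L-x)(L-2x)(x+2L)+x²(L-x)²)/(120LEI) = -7·(2·(16/3)·(16-(16/3))·(16-2·(16/3))·((16/3)+2·16)+(16/3)²·(16-(16/3))²)/(120·16·20000) = -3584/759375 rad
Load 3 — point force P=4 kN at a=32/3 m (b=L-a=16/3):
  θ_3 = -Pb²x(2aL-(3a+b)x)/(2L³EI)  [x≤a] = -4·(16/3)²·(16/3)·(2·(32/3)·16-(3·(32/3)+(16/3))·(16/3))/(2·16³·20000) = -16/30375 rad
Superposition: θ = Σ θ_i = -1508/253125 rad ≈ -0.005958 rad

θ(16/3) = -1508/253125 rad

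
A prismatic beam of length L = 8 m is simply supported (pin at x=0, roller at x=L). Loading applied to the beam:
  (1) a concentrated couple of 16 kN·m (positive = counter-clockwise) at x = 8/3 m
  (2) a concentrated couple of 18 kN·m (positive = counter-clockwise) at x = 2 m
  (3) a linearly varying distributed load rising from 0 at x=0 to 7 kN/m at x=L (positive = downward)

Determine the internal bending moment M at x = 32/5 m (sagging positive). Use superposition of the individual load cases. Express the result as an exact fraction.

M(32/5) = 1838/125 kN·m

Load 1 — applied couple M₀=16 kN·m at a=8/3 m (b=L-a=16/3):
  M_1 = M₀x/L - M₀  [x>a] = 16·(32/5)/8 - 16 = -16/5 kN·m
Load 2 — applied couple M₀=18 kN·m at a=2 m (b=L-a=6):
  M_2 = M₀x/L - M₀  [x>a] = 18·(32/5)/8 - 18 = -18/5 kN·m
Load 3 — triangular load w₀=7 kN/m (0→w₀ over full span):
  M_3 = w₀Lx/6 - w₀x³/(6L) = 7·8·(32/5)/6 - 7·(32/5)³/(6·8) = 2688/125 kN·m
Superposition: M = Σ M_i = 1838/125 kN·m ≈ 14.704000 kN·m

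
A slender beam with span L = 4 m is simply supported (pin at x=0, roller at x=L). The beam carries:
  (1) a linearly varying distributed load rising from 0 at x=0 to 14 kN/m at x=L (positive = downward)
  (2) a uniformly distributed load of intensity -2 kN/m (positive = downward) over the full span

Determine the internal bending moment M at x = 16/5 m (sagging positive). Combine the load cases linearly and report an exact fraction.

Load 1 — triangular load w₀=14 kN/m (0→w₀ over full span):
  M_1 = w₀Lx/6 - w₀x³/(6L) = 14·4·(16/5)/6 - 14·(16/5)³/(6·4) = 1344/125 kN·m
Load 2 — uniform load w=-2 kN/m over full span:
  M_2 = wx(L-x)/2 = (-2)·(16/5)·(4-(16/5))/2 = -64/25 kN·m
Superposition: M = Σ M_i = 1024/125 kN·m ≈ 8.192000 kN·m

M(16/5) = 1024/125 kN·m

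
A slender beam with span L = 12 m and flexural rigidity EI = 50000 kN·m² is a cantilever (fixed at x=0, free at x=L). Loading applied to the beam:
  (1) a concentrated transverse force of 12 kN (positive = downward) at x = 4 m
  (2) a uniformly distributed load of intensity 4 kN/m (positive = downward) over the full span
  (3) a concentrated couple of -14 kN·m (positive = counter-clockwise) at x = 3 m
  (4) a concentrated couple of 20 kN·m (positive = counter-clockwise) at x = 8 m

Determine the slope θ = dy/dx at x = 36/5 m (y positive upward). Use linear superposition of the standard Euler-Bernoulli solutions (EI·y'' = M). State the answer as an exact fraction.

θ(36/5) = -67017/3125000 rad

Load 1 — point force P=12 kN at a=4 m (b=L-a=8):
  θ_1 = -Pa²/(2EI)  [x>a] = -12·4²/(2·50000) = -6/3125 rad
Load 2 — uniform load w=4 kN/m over full span:
  θ_2 = -wx(x²-3Lx+3L²)/(6EI) = -4·(36/5)·((36/5)²-3·12·(36/5)+3·12²)/(6·50000) = -8424/390625 rad
Load 3 — applied couple M₀=-14 kN·m at a=3 m (b=L-a=9):
  θ_3 = M₀a/EI  [x>a] = (-14)·3/50000 = -21/25000 rad
Load 4 — applied couple M₀=20 kN·m at a=8 m (b=L-a=4):
  θ_4 = M₀x/EI  [x≤a] = 20·(36/5)/50000 = 9/3125 rad
Superposition: θ = Σ θ_i = -67017/3125000 rad ≈ -0.021445 rad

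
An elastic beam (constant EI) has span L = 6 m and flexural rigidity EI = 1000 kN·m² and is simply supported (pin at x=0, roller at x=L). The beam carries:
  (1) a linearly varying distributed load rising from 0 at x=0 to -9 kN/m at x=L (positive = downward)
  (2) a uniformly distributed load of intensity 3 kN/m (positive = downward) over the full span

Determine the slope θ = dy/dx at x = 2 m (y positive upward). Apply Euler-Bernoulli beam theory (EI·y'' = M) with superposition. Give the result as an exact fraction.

Load 1 — triangular load w₀=-9 kN/m (0→w₀ over full span):
  θ_1 = -w₀(7L⁴-30L²x²+15x⁴)/(360LEI) = -(-9)·(7·6⁴-30·6²·2²+15·2⁴)/(360·6·1000) = 13/625 rad
Load 2 — uniform load w=3 kN/m over full span:
  θ_2 = -w(L³-6Lx²+4x³)/(24EI) = -3·(6³-6·6·2²+4·2³)/(24·1000) = -13/1000 rad
Superposition: θ = Σ θ_i = 39/5000 rad ≈ 0.007800 rad

θ(2) = 39/5000 rad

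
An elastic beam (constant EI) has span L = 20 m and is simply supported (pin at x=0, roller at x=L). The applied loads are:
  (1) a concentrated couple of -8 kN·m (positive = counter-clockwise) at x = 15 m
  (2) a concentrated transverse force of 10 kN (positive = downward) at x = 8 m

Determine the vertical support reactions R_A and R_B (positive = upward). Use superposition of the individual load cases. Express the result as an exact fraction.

R_A = 28/5 kN, R_B = 22/5 kN

Load 1 — applied couple M₀=-8 kN·m at a=15 m (b=L-a=5):
  R_A = M₀/L = (-8)/20 = -2/5 kN
  R_B = -M₀/L = -(-8)/20 = 2/5 kN
Load 2 — point force P=10 kN at a=8 m (b=L-a=12):
  R_A = Pb/L = 10·12/20 = 6 kN
  R_B = Pa/L = 10·8/20 = 4 kN
Superposition: R_A = 28/5 kN, R_B = 22/5 kN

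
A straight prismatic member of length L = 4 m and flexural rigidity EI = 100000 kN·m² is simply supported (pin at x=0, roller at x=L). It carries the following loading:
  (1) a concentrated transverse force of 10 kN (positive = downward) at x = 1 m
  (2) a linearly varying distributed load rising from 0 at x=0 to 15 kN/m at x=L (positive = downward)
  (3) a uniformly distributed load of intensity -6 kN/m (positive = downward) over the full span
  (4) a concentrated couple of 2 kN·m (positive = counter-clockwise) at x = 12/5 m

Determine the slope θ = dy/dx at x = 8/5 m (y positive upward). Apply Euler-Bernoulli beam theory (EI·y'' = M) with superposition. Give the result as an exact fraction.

Load 1 — point force P=10 kN at a=1 m (b=L-a=3):
  θ_1 = -Pa(2L²-6Lx+3x²+a²)/(6LEI)  [x>a] = -10·1·(2·4²-6·4·(8/5)+3·(8/5)²+1²)/(6·4·100000) = -19/2000000 rad
Load 2 — triangular load w₀=15 kN/m (0→w₀ over full span):
  θ_2 = -w₀(7L⁴-30L²x²+15x⁴)/(360LEI) = -15·(7·4⁴-30·4²·(8/5)²+15·(8/5)⁴)/(360·4·100000) = -323/4687500 rad
Load 3 — uniform load w=-6 kN/m over full span:
  θ_3 = -w(L³-6Lx²+4x³)/(24EI) = -(-6)·(4³-6·4·(8/5)²+4·(8/5)³)/(24·100000) = 37/781250 rad
Load 4 — applied couple M₀=2 kN·m at a=12/5 m (b=L-a=8/5):
  θ_4 = (M₀x²/(2L)+C₁)/EI  [x≤a] with C₁=M₀(3b²-L²)/(6L)=-52/75 = (2·(8/5)²/(2·4)+(-52/75))/100000 = -1/1875000 rad
Superposition: θ = Σ θ_i = -1579/50000000 rad ≈ -0.000032 rad

θ(8/5) = -1579/50000000 rad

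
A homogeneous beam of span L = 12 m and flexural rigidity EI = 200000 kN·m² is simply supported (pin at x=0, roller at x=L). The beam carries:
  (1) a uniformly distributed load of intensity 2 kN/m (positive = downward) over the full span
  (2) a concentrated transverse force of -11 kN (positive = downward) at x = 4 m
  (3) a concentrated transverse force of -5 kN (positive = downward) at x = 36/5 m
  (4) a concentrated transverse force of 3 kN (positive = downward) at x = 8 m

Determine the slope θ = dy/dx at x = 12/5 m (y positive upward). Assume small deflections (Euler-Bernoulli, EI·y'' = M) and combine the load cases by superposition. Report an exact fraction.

Load 1 — uniform load w=2 kN/m over full span:
  θ_1 = -w(L³-6Lx²+4x³)/(24EI) = -2·(12³-6·12·(12/5)²+4·(12/5)³)/(24·200000) = -891/1562500 rad
Load 2 — point force P=-11 kN at a=4 m (b=L-a=8):
  θ_2 = -Pb(L²-b²-3x²)/(6LEI)  [x≤a] = -(-11)·8·(12²-8²-3·(12/5)²)/(6·12·200000) = 539/1406250 rad
Load 3 — point force P=-5 kN at a=36/5 m (b=L-a=24/5):
  θ_3 = -Pb(L²-b²-3x²)/(6LEI)  [x≤a] = -(-5)·(24/5)·(12²-(24/5)²-3·(12/5)²)/(6·12·200000) = 27/156250 rad
Load 4 — point force P=3 kN at a=8 m (b=L-a=4):
  θ_4 = -Pb(L²-b²-3x²)/(6LEI)  [x≤a] = -3·4·(12²-4²-3·(12/5)²)/(6·12·200000) = -173/1875000 rad
Superposition: θ = Σ θ_i = -2993/28125000 rad ≈ -0.000106 rad

θ(12/5) = -2993/28125000 rad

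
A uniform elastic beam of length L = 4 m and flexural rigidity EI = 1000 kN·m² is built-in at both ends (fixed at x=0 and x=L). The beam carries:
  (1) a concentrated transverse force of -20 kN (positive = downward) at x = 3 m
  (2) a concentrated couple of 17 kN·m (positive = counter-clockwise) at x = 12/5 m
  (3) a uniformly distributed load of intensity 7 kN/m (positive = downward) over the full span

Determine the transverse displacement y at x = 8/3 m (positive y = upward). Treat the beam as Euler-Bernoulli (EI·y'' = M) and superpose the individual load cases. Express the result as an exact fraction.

y(8/3) = -634/759375 m

Load 1 — point force P=-20 kN at a=3 m (b=L-a=1):
  y_1 = -Pb²x²(3aL-(3a+b)x)/(6L³EI)  [x≤a] = -(-20)·1²·(8/3)²·(3·3·4-(3·3+1)·(8/3))/(6·4³·1000) = 7/2025 m
Load 2 — applied couple M₀=17 kN·m at a=12/5 m (b=L-a=8/5):
  y_2 = (R_Ax³/6 - M_Ax²/2 - M₀(x-a)²/2)/EI  [x>a] with R_A=153/25, M_A=136/25 = ((153/25)·(8/3)³/6 - (136/25)·(8/3)²/2 - 17·((8/3)-(12/5))²/2)/1000 = -17/28125 m
Load 3 — uniform load w=7 kN/m over full span:
  y_3 = -wx²(L-x)²/(24EI) = -7·(8/3)²·(4-(8/3))²/(24·1000) = -112/30375 m
Superposition: y = Σ y_i = -634/759375 m ≈ -0.000835 m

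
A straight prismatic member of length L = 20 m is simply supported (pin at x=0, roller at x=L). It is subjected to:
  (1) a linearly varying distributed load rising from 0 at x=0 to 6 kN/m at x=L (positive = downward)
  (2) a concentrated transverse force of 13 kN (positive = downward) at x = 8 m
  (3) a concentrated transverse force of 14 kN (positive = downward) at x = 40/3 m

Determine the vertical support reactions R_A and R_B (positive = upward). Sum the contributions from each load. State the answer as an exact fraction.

R_A = 487/15 kN, R_B = 818/15 kN

Load 1 — triangular load w₀=6 kN/m (0→w₀ over full span):
  R_A = w₀L/6 = 6·20/6 = 20 kN
  R_B = w₀L/3 = 6·20/3 = 40 kN
Load 2 — point force P=13 kN at a=8 m (b=L-a=12):
  R_A = Pb/L = 13·12/20 = 39/5 kN
  R_B = Pa/L = 13·8/20 = 26/5 kN
Load 3 — point force P=14 kN at a=40/3 m (b=L-a=20/3):
  R_A = Pb/L = 14·(20/3)/20 = 14/3 kN
  R_B = Pa/L = 14·(40/3)/20 = 28/3 kN
Superposition: R_A = 487/15 kN, R_B = 818/15 kN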